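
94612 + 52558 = 147170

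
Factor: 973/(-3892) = -1*2^(-2) = -1/4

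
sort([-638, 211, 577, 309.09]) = [-638, 211, 309.09, 577]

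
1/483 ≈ 0.00207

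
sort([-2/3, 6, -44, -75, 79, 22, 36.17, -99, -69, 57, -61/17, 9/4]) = [-99, -75, -69, -44, -61/17, -2/3, 9/4, 6, 22, 36.17, 57, 79]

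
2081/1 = 2081 = 2081.00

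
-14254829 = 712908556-727163385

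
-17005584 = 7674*(-2216)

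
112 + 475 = 587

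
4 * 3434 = 13736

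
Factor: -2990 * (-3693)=2^1 * 3^1 * 5^1 * 13^1 * 23^1 * 1231^1=11042070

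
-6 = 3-9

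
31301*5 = 156505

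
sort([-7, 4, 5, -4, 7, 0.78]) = [-7, -4, 0.78, 4, 5, 7]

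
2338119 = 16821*139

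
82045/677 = 121+128/677 ≈ 121.19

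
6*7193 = 43158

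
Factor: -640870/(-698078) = 5^1*19^1*3373^1*349039^(-1) = 320435/349039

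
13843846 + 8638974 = 22482820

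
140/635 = 28/127 ≈ 0.220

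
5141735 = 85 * 60491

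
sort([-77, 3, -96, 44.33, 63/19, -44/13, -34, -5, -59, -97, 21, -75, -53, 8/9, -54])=[-97, -96, -77, -75, -59, -54, -53, -34, -5, -44/13, 8/9, 3, 63/19, 21, 44.33]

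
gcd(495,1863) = 9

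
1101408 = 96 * 11473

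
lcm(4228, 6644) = 46508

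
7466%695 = 516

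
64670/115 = 12934/23 ≈ 562.35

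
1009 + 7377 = 8386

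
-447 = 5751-6198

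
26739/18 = 1485 + 1/2 = 1485.50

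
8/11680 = 1/1460≈0.000685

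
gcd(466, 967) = 1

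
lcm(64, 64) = 64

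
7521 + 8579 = 16100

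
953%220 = 73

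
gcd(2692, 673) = 673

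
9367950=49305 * 190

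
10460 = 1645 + 8815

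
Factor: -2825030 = -1*2^1*5^1*13^1*31^1*701^1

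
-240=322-562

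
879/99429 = 293/33143 ≈ 0.00884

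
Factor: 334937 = 307^1*1091^1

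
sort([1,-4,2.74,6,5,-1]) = [-4,-1,1,2.74,5,6]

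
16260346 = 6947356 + 9312990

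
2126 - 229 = 1897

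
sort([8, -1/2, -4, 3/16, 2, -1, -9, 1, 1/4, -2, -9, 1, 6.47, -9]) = [-9, -9, -9, -4, -2, -1, -1/2, 3/16, 1/4, 1, 1, 2, 6.47, 8]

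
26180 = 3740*7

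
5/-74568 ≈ -0.0000671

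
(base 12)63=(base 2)1001011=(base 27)2l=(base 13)5a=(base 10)75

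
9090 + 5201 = 14291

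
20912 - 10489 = 10423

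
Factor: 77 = 7^1 * 11^1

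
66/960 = 11/160 ≈ 0.0688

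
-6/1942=-3/971 ≈ -0.00309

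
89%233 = 89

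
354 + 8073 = 8427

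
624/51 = 12 + 4/17 ≈ 12.24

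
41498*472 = 19587056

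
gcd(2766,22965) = 3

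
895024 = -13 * (-68848)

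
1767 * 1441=2546247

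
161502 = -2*(-80751)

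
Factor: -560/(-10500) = 2^2*3^(-1)*5^(-2) = 4/75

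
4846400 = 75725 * 64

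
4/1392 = 1/348≈0.00287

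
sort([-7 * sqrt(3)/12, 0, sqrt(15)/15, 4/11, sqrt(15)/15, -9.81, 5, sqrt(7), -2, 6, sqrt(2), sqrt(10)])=[-9.81, -2, -7 * sqrt(3)/12, 0, sqrt(15)/15, sqrt(15)/15, 4/11, sqrt(2), sqrt(7), sqrt(10), 5, 6]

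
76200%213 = 159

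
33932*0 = 0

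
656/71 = 9 + 17/71≈9.24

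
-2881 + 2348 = -533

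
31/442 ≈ 0.0701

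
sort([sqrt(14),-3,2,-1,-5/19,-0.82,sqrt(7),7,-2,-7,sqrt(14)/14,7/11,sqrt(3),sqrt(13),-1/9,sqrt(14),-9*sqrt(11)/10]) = [-7,-3,-9*sqrt(11)/10,-2,-1,-0.82,-5/19,-1/9,sqrt(14)/14,7/11,sqrt(3),2,sqrt(7),sqrt(13),sqrt(14),sqrt(14),7]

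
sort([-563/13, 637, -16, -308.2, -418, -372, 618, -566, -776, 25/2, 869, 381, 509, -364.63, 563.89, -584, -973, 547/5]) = [-973, -776, -584, -566, -418, -372, -364.63, -308.2, -563/13, -16, 25/2, 547/5, 381, 509, 563.89, 618, 637, 869]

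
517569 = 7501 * 69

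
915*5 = 4575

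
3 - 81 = -78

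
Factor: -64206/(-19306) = 3^3*7^(-2)*29^1*41^1*197^(-1) = 32103/9653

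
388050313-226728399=161321914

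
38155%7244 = 1935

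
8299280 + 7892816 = 16192096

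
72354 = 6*12059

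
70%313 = 70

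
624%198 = 30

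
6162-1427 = 4735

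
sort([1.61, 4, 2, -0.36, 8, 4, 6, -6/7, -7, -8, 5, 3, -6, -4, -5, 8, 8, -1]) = [-8, -7, -6, -5, -4, -1, -6/7, -0.36, 1.61, 2, 3, 4, 4, 5, 6, 8, 8, 8]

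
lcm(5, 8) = 40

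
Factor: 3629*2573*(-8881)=-1*19^1*31^1*83^2*107^1*191^1=-82925600377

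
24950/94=12475/47 ≈ 265.43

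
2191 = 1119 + 1072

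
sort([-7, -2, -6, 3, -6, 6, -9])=[-9, -7, -6, -6, -2, 3, 6]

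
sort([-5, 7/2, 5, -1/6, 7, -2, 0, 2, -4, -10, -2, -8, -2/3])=[-10, -8, -5, -4, -2, -2, -2/3, -1/6, 0, 2, 7/2, 5, 7]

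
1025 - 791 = 234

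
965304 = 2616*369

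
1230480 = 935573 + 294907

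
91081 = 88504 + 2577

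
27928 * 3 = 83784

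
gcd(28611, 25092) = 153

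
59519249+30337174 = 89856423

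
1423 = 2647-1224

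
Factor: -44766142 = -1*2^1*23^1*973177^1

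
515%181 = 153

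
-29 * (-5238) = 151902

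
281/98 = 2 + 85/98 ≈ 2.87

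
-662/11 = -60-2/11 ≈ -60.18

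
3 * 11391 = 34173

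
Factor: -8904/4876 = -1*2^1*3^1*7^1*23^ (-1) = -42/23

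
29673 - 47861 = -18188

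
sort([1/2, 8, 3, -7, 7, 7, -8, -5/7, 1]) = [-8, -7, -5/7, 1/2, 1, 3, 7, 7, 8]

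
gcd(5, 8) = 1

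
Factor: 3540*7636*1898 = 2^5*3^1*5^1*13^1*23^1*59^1*73^1*83^1 = 51305673120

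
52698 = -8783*(-6)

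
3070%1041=988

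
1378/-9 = -153 - 1/9 ≈ -153.11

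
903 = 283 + 620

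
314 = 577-263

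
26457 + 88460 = 114917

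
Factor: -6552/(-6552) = 1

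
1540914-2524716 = -983802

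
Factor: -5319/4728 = -1*2^(-3)*3^2 = -9/8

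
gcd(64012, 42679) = 13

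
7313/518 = 14 + 61/518 ≈ 14.12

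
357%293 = 64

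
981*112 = 109872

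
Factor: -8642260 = -1*2^2*5^1*11^1*163^1*241^1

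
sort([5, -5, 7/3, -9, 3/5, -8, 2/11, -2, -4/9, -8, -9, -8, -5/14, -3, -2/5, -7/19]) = [-9, -9, -8, -8, -8, -5, -3, -2, -4/9, -2/5, -7/19, -5/14, 2/11, 3/5, 7/3, 5]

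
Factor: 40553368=2^3 * 29^1 * 174799^1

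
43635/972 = 14545/324 ≈ 44.89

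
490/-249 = -1 - 241/249 ≈ -1.97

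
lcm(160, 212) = 8480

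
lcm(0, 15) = 0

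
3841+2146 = 5987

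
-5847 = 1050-6897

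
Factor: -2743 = -1*13^1*211^1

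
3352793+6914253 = 10267046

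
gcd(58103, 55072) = 1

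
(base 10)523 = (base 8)1013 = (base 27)ja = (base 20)163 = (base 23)mh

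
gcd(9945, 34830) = 45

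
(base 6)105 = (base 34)17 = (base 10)41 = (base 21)1k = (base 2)101001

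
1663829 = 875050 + 788779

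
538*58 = 31204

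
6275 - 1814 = 4461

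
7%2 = 1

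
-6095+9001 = 2906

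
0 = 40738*0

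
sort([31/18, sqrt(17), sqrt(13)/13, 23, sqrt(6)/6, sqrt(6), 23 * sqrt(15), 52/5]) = [sqrt(13)/13, sqrt(6)/6, 31/18, sqrt(6), sqrt(17), 52/5, 23, 23 * sqrt(15)]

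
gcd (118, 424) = 2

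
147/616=21/88 ≈ 0.239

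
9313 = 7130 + 2183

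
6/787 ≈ 0.00762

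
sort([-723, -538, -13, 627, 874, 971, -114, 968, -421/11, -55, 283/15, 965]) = [-723, -538, -114, -55, -421/11, -13, 283/15, 627, 874, 965, 968, 971]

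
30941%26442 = 4499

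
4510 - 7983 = -3473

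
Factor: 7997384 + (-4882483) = 1747^1*1783^1 = 3114901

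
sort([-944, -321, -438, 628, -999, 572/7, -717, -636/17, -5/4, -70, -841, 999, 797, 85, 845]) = [-999, -944, -841, -717, -438, -321, -70, -636/17, -5/4, 572/7, 85, 628, 797, 845, 999]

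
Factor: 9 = 3^2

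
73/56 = 1 + 17/56 ≈ 1.30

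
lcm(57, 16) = 912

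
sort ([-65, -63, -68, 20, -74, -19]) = [-74, -68, -65, -63, -19, 20]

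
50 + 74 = 124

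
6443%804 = 11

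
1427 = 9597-8170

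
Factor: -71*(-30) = 2^1*3^1*5^1*71^1 = 2130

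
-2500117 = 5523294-8023411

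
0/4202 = 0 = 0.00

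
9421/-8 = -1177 - 5/8 ≈ -1177.63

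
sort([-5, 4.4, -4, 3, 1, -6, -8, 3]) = [-8, -6, -5, -4, 1, 3, 3, 4.4]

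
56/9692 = 14/2423 ≈ 0.00578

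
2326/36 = 1163/18 ≈ 64.61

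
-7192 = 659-7851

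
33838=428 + 33410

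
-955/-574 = 1 + 381/574 ≈ 1.66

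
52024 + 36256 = 88280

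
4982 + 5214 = 10196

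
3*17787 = 53361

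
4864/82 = 59 + 13/41 ≈ 59.32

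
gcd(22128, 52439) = 1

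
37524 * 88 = 3302112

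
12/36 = 1/3 ≈ 0.333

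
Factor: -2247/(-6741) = 3^(-1) = 1/3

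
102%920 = 102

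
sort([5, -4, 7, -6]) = [-6, -4, 5, 7]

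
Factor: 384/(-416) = -1*2^2*3^1*13^(-1) = -12/13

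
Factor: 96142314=2^1 * 3^1 * 73^1 * 219503^1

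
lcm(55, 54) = 2970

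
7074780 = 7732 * 915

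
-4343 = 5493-9836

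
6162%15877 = 6162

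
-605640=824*(-735) 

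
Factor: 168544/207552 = 2^(-1)*3^(-1)*47^(-1)*229^1 = 229/282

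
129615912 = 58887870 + 70728042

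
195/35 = 39/7 ≈ 5.57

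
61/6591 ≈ 0.00926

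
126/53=2 + 20/53 ≈ 2.38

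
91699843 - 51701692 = 39998151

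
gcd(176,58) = 2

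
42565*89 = 3788285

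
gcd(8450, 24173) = 1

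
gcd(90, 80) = 10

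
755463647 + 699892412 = 1455356059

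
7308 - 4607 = 2701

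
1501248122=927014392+574233730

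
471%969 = 471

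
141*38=5358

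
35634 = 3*11878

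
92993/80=1162 + 33/80 ≈ 1162.41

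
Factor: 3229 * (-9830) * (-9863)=2^1 * 5^1 * 7^1 * 983^1 * 1409^1 * 3229^1=313062173410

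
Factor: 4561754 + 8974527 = 11^1 * 1230571^1 = 13536281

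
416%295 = 121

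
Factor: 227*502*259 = 2^1*7^1*37^1*227^1*251^1 = 29514086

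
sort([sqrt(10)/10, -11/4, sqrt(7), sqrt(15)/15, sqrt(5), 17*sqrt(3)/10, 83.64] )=[-11/4, sqrt(15)/15, sqrt(10)/10, sqrt(5), sqrt(7), 17*sqrt(3)/10, 83.64] 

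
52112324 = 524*99451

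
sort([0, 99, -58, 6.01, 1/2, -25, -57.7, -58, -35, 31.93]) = [-58, -58, -57.7, -35, -25, 0, 1/2, 6.01, 31.93, 99]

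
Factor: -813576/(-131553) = 2^3 * 3^(-1) * 47^(-1) * 109^1 = 872/141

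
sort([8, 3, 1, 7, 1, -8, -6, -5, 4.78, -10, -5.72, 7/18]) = [-10, -8, -6, -5.72, -5, 7/18, 1, 1, 3, 4.78, 7, 8]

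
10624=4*2656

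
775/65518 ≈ 0.0118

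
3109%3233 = 3109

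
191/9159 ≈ 0.0209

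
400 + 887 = 1287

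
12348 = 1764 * 7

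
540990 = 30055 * 18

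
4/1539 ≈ 0.00260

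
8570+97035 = 105605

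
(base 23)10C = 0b1000011101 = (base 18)1C1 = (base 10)541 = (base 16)21D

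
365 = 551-186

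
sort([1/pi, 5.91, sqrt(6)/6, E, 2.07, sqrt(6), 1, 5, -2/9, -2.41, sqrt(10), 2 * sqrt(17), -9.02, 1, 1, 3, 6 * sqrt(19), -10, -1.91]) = [-10, -9.02, -2.41, -1.91, -2/9, 1/pi, sqrt(6)/6, 1, 1, 1, 2.07, sqrt(6), E, 3, sqrt(10), 5, 5.91, 2 * sqrt(17), 6 * sqrt(19)]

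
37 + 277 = 314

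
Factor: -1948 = -1 * 2^2 * 487^1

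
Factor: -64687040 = -1 * 2^6 * 5^1 * 11^1 * 17^1 * 23^1 * 47^1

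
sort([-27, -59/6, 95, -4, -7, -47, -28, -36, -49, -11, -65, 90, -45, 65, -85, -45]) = [-85, -65, -49, -47, -45, -45, -36, -28, -27, -11, -59/6, -7, -4, 65, 90, 95]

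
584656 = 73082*8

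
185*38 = 7030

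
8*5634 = 45072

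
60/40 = 3/2 = 1.50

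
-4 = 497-501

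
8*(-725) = -5800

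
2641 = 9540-6899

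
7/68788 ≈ 0.000102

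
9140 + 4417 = 13557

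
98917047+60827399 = 159744446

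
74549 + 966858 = 1041407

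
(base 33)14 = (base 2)100101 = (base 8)45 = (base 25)1c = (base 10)37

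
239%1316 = 239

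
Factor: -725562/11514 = -1 * 3^1 * 19^(-1) * 101^(-1) * 173^1 * 233^1 = -120927/1919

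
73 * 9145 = 667585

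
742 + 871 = 1613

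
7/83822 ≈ 0.0000835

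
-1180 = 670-1850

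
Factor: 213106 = 2^1 * 127^1 * 839^1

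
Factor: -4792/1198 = -1*2^2 = -4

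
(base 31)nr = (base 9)1012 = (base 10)740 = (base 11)613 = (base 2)1011100100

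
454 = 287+167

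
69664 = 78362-8698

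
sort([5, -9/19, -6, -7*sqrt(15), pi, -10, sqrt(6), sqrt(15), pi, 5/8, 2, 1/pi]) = [-7*sqrt(15), -10, -6, -9/19, 1/pi, 5/8, 2, sqrt(6), pi, pi, sqrt(15), 5]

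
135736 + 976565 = 1112301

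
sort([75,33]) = [33,75]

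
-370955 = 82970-453925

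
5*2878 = 14390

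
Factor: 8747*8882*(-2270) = -1*2^2*5^1*227^1*4441^1*8747^1 = -176358238580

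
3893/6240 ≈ 0.624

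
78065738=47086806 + 30978932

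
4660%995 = 680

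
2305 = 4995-2690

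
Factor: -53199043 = -1*53199043^1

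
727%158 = 95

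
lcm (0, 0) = 0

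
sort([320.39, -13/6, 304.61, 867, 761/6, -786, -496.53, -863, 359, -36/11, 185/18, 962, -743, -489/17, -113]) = [-863, -786, -743, -496.53, -113, -489/17, -36/11, -13/6, 185/18, 761/6, 304.61, 320.39, 359, 867, 962]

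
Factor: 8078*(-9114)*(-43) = 2^2*3^1*7^3*31^1*43^1*577^1 = 3165784356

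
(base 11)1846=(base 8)4455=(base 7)6564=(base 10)2349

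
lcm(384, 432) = 3456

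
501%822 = 501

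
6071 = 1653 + 4418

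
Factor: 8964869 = 137^1*65437^1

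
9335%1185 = 1040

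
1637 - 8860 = -7223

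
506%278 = 228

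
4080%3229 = 851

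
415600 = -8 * (-51950)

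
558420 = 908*615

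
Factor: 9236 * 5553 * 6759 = 2^2 * 3^4 * 617^1 * 751^1 * 2309^1 = 346652266572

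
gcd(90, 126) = 18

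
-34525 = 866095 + -900620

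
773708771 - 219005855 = 554702916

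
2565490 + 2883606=5449096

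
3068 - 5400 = -2332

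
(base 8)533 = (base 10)347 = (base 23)f2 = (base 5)2342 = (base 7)1004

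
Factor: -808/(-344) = 43^(-1)*101^1 = 101/43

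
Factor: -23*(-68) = 2^2*17^1*23^1 = 1564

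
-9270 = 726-9996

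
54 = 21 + 33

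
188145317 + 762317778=950463095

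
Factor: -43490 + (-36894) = -1*2^9*157^1 = -80384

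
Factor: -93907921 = -1*1861^1*50461^1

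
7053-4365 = 2688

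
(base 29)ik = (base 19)19a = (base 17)1ef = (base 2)1000011110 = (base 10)542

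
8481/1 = 8481 = 8481.00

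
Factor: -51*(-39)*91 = 3^2*7^1*13^2*17^1 = 180999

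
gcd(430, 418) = 2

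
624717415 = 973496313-348778898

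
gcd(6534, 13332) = 66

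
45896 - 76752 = -30856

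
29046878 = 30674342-1627464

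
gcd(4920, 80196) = 492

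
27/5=5 + 2/5=5.40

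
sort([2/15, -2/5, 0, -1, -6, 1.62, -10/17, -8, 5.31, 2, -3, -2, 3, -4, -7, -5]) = [-8, -7, -6, -5, -4, -3, -2, -1, -10/17, -2/5, 0, 2/15, 1.62, 2, 3, 5.31]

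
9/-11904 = -3/3968 ≈ -0.000756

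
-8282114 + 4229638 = -4052476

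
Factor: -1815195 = -1 * 3^1 * 5^1 * 121013^1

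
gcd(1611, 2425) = 1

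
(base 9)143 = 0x78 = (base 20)60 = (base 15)80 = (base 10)120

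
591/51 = 197/17≈11.59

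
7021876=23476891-16455015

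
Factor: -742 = -1 * 2^1 * 7^1 * 53^1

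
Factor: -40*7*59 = -1*2^3*5^1*7^1*59^1 = -16520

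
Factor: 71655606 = 2^1*3^2*11^1*37^1*9781^1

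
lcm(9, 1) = 9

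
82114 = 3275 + 78839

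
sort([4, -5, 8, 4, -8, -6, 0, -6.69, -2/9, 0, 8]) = [-8, -6.69, -6, -5, -2/9, 0, 0, 4, 4, 8, 8]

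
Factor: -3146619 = -1*3^1*7^1*149839^1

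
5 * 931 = 4655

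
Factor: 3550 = 2^1*5^2*71^1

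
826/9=91 + 7/9 ≈ 91.78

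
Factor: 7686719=7686719^1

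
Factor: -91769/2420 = -1 * 2^(-2) * 5^(-1) * 11^(-2) * 163^1 * 563^1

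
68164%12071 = 7809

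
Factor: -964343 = -1*137^1*7039^1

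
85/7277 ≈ 0.0117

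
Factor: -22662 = -1*2^1*3^2*1259^1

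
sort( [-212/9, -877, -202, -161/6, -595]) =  [-877, -595, -202, -161/6, -212/9]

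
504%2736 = 504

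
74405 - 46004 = 28401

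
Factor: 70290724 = 2^2 * 7^1 * 43^1 * 79^1 * 739^1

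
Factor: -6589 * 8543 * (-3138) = 2^1 * 3^1 * 11^1 * 523^1 * 599^1 * 8543^1 = 176637477126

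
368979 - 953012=-584033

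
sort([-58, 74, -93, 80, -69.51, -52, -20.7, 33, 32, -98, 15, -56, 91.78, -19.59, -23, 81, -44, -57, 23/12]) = [-98, -93, -69.51, -58, -57, -56, -52, -44, -23, -20.7, -19.59, 23/12, 15, 32, 33, 74, 80, 81, 91.78]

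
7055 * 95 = 670225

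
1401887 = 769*1823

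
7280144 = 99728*73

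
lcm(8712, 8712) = 8712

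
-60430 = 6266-66696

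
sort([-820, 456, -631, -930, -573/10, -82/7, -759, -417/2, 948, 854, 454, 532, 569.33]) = [-930, -820, -759, -631, -417/2, -573/10, -82/7, 454, 456, 532, 569.33, 854, 948]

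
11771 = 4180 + 7591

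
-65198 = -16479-48719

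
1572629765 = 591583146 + 981046619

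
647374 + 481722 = 1129096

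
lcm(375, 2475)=12375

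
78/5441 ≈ 0.0143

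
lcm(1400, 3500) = 7000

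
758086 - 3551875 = -2793789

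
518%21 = 14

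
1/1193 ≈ 0.000838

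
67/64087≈0.00105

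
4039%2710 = 1329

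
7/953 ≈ 0.00735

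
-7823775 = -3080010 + -4743765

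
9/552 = 3/184 ≈ 0.0163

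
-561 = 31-592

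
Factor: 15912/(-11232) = -1 * 2^(-2) * 3^(-1) * 17^1 = -17/12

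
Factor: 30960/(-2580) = -1*2^2*3^1 = -12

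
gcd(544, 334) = 2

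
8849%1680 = 449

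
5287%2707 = 2580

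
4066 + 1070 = 5136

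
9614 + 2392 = 12006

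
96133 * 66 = 6344778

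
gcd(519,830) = 1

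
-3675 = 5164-8839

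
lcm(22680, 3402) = 68040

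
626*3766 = 2357516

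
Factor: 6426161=7^1 * 19^2 * 2543^1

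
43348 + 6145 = 49493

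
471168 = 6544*72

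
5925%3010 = 2915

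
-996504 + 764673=-231831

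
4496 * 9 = 40464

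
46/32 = 23/16 ≈ 1.44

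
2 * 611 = 1222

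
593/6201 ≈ 0.0956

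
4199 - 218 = 3981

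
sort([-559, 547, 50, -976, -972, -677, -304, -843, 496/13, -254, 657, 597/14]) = [-976, -972, -843, -677, -559, -304, -254, 496/13, 597/14, 50, 547, 657]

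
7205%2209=578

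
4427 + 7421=11848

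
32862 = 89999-57137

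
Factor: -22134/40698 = -1 * 3^(-1) * 19^(-1) * 31^1 = -31/57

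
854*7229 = 6173566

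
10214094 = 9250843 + 963251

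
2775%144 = 39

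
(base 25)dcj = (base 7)33422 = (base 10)8444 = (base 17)1c3c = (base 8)20374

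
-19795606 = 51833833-71629439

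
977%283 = 128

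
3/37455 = 1/12485 ≈ 0.0000801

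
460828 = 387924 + 72904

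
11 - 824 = -813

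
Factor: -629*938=-1*2^1*7^1*17^1*37^1*67^1=-590002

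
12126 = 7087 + 5039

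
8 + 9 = 17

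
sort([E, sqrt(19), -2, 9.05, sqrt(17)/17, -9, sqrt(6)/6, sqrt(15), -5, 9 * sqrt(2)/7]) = [-9, -5, -2, sqrt(17)/17, sqrt(6)/6, 9 * sqrt(2)/7, E, sqrt(15), sqrt(19), 9.05]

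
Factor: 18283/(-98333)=-1*47^1*107^(-1)*389^1*919^(-1)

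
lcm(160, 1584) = 15840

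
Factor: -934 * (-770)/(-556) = -1 * 5^1 * 7^1 * 11^1 * 139^(-1) * 467^1 = -179795/139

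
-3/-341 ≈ 0.00880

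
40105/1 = 40105 = 40105.00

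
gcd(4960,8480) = 160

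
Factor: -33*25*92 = -1*2^2*3^1*5^2*11^1*23^1 = -75900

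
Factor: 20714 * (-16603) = -1 * 2^1 * 10357^1 * 16603^1 = -343914542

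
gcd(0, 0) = 0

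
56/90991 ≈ 0.000615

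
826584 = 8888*93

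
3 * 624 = 1872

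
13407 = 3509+9898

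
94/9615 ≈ 0.00978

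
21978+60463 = 82441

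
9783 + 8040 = 17823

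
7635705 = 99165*77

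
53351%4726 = 1365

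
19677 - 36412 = -16735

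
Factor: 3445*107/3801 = 3^(-1)*5^1*7^(-1)*13^1*53^1*107^1*181^(-1) = 368615/3801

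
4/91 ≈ 0.0440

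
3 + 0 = 3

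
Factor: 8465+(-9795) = -1*2^1*5^1*7^1*19^1 = -1330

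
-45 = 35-80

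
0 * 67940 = 0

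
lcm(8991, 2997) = 8991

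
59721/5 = 11944 + 1/5 = 11944.20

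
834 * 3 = 2502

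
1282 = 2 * 641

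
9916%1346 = 494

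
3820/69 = 55 + 25/69 ≈ 55.36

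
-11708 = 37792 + -49500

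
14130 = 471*30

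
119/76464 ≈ 0.00156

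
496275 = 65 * 7635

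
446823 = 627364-180541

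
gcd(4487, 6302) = 1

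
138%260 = 138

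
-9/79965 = -1/8885 ≈ -0.000113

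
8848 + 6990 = 15838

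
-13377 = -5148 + -8229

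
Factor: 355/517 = 5^1 * 11^(-1) * 47^(-1) * 71^1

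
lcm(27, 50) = 1350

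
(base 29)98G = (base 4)1322021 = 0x1E89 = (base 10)7817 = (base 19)12C8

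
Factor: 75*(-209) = -1*3^1*5^2*11^1*19^1 = -15675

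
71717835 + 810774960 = 882492795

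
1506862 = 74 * 20363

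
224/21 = 10 + 2/3 ≈ 10.67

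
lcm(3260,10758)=107580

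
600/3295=120/659 ≈ 0.182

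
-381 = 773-1154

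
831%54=21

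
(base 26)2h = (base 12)59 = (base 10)69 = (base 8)105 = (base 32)25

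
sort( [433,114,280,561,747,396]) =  [114,280,396,433,561,747]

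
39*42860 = 1671540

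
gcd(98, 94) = 2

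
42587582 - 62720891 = -20133309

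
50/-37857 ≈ -0.00132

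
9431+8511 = 17942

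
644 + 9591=10235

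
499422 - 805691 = -306269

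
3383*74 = 250342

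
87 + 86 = 173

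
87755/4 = 21938 + 3/4 = 21938.75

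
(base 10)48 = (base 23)22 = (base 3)1210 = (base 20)28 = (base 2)110000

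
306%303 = 3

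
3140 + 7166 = 10306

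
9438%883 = 608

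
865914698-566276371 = 299638327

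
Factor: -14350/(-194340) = 2^(-1) * 3^(-1) * 5^1 * 7^1 * 79^(-1) = 35/474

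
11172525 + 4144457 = 15316982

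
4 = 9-5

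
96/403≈0.238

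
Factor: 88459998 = 2^1*3^1*11^1*59^1*22717^1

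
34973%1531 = 1291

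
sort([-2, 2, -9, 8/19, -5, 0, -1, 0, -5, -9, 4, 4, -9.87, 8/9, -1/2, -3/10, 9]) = [-9.87, -9, -9, -5, -5, -2, -1, -1/2, -3/10, 0, 0, 8/19, 8/9, 2, 4, 4, 9]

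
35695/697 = 51 + 148/697 ≈ 51.21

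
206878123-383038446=-176160323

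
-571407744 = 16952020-588359764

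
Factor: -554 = -1 * 2^1 * 277^1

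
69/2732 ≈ 0.0253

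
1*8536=8536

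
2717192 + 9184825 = 11902017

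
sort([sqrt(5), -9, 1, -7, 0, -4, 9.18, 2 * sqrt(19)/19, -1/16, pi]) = [-9, -7, -4, -1/16, 0, 2 * sqrt(19)/19, 1, sqrt(5), pi, 9.18]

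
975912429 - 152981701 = 822930728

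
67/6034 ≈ 0.0111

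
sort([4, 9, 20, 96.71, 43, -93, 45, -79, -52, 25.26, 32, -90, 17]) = [-93, -90, -79, -52, 4, 9, 17, 20, 25.26, 32, 43, 45, 96.71]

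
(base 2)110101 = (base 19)2f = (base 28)1p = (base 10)53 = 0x35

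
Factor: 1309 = 7^1 * 11^1 * 17^1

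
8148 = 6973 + 1175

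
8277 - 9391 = -1114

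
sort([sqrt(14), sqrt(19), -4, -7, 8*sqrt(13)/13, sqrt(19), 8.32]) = [-7, -4, 8*sqrt(13)/13, sqrt(14), sqrt(19), sqrt(19), 8.32]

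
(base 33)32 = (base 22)4d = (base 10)101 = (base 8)145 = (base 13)7a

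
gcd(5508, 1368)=36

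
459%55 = 19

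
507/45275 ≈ 0.0112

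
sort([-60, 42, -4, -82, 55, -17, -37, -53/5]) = [-82, -60, -37, -17, -53/5, -4, 42, 55]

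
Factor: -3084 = -1*2^2*3^1*257^1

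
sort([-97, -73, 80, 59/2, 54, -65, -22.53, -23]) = [-97, -73, -65, -23, -22.53, 59/2, 54, 80]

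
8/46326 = 4/23163 ≈ 0.000173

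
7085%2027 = 1004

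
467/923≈0.506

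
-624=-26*24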